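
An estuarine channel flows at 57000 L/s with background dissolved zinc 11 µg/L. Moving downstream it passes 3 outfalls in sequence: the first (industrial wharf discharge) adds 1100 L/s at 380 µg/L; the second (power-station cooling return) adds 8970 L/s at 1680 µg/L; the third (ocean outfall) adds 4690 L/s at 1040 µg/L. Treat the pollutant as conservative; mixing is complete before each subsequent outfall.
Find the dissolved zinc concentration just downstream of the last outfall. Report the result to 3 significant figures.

Below outfall 1: Q → 58100 L/s, C = (57000·11.00 + 1100·380.0)/58100 = 17.99 µg/L.
Below outfall 2: Q → 67070 L/s, C = (58100·17.99 + 8970·1680)/67070 = 240.3 µg/L.
Below outfall 3: Q → 71760 L/s, C = (67070·240.3 + 4690·1040)/71760 = 292.5 µg/L.

293 µg/L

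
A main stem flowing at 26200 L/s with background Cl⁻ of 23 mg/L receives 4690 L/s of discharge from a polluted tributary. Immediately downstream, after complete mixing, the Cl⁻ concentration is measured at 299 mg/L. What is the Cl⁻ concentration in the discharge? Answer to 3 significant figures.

Mass balance: 26200·23.00 + 4690·Cₑ = 30890·299.0
→ Cₑ = (30890·299.0 − 26200·23.00) / 4690 = 1841 mg/L.

1840 mg/L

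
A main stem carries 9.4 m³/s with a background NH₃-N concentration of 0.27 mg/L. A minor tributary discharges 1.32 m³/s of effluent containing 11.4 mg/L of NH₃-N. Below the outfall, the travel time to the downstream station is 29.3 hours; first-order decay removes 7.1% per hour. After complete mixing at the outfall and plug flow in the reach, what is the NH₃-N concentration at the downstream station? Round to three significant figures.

0.190 mg/L

Flow-weighted average: C = (9.400·0.2700 + 1.320·11.40) / 10.72 = 17.59/10.72 = 1.640 mg/L.
7.1%/h lost → k = −ln(1 − 0.071) = 0.07365 h⁻¹.
After decay, C = 1.640 × e^(−kt) = 1.640 × 0.1156 = 0.1896 mg/L.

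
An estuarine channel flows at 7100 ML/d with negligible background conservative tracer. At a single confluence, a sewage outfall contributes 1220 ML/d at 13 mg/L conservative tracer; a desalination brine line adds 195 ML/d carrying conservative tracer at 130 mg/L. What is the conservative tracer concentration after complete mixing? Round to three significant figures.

Mass balance: C = (7100·0 + 1220·13.00 + 195.0·130.0) / 8515 = 41210/8515 = 4.840 mg/L.

4.84 mg/L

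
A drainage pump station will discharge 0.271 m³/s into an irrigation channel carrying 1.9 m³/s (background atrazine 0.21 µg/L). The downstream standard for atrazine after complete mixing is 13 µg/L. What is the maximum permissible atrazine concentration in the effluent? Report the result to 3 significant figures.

At the limit, (Qr·Cr + Qe·Cₑ)/(Qr + Qe) = 13:
Cₑ = (2.171·13 − 1.900·0.2100) / 0.2710 = 102.7 µg/L.

103 µg/L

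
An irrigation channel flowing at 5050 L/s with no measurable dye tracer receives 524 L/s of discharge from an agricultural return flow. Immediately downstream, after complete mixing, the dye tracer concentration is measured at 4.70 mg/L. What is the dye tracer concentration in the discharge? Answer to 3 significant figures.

50.0 mg/L

Mass balance: 5050·0 + 524.0·Cₑ = 5574·4.700
→ Cₑ = (5574·4.700 − 5050·0) / 524.0 = 50.00 mg/L.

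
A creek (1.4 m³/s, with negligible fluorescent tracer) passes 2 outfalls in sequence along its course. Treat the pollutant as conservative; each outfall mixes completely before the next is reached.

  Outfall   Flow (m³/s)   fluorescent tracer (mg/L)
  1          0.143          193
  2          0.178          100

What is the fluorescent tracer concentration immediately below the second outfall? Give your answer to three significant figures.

Outfall 1: combined Q = 1.543 m³/s; C = (1.400·0 + 0.1430·193.0)/1.543 = 17.89 mg/L.
Outfall 2: combined Q = 1.721 m³/s; C = (1.543·17.89 + 0.1780·100.0)/1.721 = 26.38 mg/L.

26.4 mg/L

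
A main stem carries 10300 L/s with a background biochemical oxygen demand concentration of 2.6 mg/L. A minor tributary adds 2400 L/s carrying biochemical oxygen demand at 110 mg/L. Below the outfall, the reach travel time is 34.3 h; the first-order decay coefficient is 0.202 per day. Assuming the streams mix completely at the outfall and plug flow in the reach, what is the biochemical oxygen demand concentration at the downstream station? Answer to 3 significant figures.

17.2 mg/L

After mixing, C = (10300·2.600 + 2400·110.0) / 12700 = 290800/12700 = 22.90 mg/L.
After decay, C = 22.90 × e^(−kt) = 22.90 × 0.7492 = 17.15 mg/L.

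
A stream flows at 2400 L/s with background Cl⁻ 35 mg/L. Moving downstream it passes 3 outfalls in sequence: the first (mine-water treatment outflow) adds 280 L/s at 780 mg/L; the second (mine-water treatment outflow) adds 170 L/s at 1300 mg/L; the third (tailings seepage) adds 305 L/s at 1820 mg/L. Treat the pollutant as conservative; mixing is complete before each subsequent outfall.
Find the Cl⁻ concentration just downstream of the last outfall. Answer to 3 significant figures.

Below outfall 1: Q → 2680 L/s, C = (2400·35.00 + 280.0·780.0)/2680 = 112.8 mg/L.
Below outfall 2: Q → 2850 L/s, C = (2680·112.8 + 170.0·1300)/2850 = 183.6 mg/L.
Below outfall 3: Q → 3155 L/s, C = (2850·183.6 + 305.0·1820)/3155 = 341.8 mg/L.

342 mg/L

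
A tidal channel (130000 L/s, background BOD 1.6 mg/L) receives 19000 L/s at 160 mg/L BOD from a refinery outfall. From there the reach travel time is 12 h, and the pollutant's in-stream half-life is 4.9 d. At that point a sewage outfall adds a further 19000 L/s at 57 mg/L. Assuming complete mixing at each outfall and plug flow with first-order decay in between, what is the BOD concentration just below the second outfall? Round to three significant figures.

24.5 mg/L

Mixed concentration C = ΣQC/ΣQ = (130000·1.600 + 19000·160.0) / 149000 = 3248000/149000 = 21.80 mg/L; combined flow 149000 L/s.
Half-life 4.9 d → k = ln 2 / 4.9 = 0.1415 d⁻¹.
Decay over the reach: 21.80·exp(−kt) = 21.80·0.9317 = 20.31 mg/L.
Second outfall: C = (149000·20.31 + 19000·57.00)/168000 = 24.46 mg/L.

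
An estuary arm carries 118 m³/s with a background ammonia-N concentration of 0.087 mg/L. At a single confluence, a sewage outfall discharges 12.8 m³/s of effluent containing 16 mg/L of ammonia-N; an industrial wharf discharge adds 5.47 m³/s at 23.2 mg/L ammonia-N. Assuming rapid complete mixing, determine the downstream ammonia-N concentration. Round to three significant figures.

2.51 mg/L

Mixed concentration C = ΣQC/ΣQ = (118.0·0.08700 + 12.80·16.00 + 5.470·23.20) / 136.3 = 342.0/136.3 = 2.510 mg/L.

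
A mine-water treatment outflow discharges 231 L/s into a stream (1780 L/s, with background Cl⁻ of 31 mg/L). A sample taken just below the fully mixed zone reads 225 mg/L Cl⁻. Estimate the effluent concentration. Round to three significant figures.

Mass balance: 1780·31.00 + 231.0·Cₑ = 2011·225.0
→ Cₑ = (2011·225.0 − 1780·31.00) / 231.0 = 1720 mg/L.

1720 mg/L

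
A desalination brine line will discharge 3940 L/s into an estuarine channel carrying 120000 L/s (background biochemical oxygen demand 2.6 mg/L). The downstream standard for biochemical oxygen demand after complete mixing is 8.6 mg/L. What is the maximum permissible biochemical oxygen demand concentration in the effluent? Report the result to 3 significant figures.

191 mg/L

At the limit, (Qr·Cr + Qe·Cₑ)/(Qr + Qe) = 8.6:
Cₑ = (123900·8.6 − 120000·2.600) / 3940 = 191.3 mg/L.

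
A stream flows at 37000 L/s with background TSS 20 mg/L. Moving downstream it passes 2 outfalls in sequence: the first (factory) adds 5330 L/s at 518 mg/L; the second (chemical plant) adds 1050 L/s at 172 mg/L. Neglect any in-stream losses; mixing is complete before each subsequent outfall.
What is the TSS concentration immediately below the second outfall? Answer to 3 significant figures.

84.9 mg/L

Outfall 1: combined Q = 42330 L/s; C = (37000·20.00 + 5330·518.0)/42330 = 82.71 mg/L.
Outfall 2: combined Q = 43380 L/s; C = (42330·82.71 + 1050·172.0)/43380 = 84.87 mg/L.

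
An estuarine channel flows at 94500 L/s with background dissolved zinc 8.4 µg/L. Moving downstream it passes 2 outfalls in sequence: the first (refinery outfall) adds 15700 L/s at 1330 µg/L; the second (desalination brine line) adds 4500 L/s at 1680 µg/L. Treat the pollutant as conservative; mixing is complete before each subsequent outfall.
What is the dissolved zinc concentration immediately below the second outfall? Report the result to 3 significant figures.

255 µg/L

Below outfall 1: Q → 110200 L/s, C = (94500·8.400 + 15700·1330)/110200 = 196.7 µg/L.
Below outfall 2: Q → 114700 L/s, C = (110200·196.7 + 4500·1680)/114700 = 254.9 µg/L.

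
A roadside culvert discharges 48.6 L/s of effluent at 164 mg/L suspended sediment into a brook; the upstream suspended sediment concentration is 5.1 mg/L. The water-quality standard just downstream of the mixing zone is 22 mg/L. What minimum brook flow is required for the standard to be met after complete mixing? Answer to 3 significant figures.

Set C_mix = 22: (Q·5.100 + 48.60·164.0) / (Q + 48.60) = 22
→ Q = 48.60·(164.0 − 22)/(22 − 5.100) = 408.4 L/s.

408 L/s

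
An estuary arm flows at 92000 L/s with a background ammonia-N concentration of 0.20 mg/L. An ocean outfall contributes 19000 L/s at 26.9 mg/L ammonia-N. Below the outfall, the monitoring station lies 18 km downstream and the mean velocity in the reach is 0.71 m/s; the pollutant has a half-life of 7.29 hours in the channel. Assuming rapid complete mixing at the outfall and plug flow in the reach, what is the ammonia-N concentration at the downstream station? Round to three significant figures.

After mixing, C = (92000·0.2000 + 19000·26.90) / 111000 = 529500/111000 = 4.770 mg/L.
Travel time t = 18·1000 / 0.71 = 25350 s = 7.042 h.
Half-life 7.29 h → k = ln 2 / 7.29 = 0.09508 h⁻¹ = 2.282 d⁻¹.
After decay, C = 4.770 × e^(−kt) = 4.770 × 0.5119 = 2.442 mg/L.

2.44 mg/L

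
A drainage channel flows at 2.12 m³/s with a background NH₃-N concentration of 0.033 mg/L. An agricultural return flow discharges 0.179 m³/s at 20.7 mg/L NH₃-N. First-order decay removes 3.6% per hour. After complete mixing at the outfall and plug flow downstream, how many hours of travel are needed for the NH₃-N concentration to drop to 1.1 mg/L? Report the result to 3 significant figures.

10.9 h

Flow-weighted average: C = (2.120·0.03300 + 0.1790·20.70) / 2.299 = 3.775/2.299 = 1.642 mg/L.
3.6%/h lost → k = −ln(1 − 0.036) = 0.03666 h⁻¹.
1.642·exp(−k·t) = 1.1 → t = ln(1.642/1.1)/k = 39340 s = 10.93 h.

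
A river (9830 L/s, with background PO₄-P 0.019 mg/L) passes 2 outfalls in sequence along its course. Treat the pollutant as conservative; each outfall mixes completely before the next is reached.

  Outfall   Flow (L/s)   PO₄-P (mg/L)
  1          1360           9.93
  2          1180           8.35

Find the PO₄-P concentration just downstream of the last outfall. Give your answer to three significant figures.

Outfall 1: combined Q = 11190 L/s; C = (9830·0.01900 + 1360·9.930)/11190 = 1.224 mg/L.
Outfall 2: combined Q = 12370 L/s; C = (11190·1.224 + 1180·8.350)/12370 = 1.903 mg/L.

1.90 mg/L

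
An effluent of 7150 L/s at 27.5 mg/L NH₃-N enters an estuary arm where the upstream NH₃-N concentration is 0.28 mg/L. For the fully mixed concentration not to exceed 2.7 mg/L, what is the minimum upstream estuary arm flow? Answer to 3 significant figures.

Set C_mix = 2.7: (Q·0.2800 + 7150·27.50) / (Q + 7150) = 2.7
→ Q = 7150·(27.50 − 2.7)/(2.7 − 0.2800) = 73270 L/s.

73300 L/s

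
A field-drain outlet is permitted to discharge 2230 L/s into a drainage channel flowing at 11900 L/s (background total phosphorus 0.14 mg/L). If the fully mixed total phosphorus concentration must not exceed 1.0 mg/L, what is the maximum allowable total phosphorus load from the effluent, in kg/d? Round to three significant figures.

Mass balance at the limit: 11900·0.1400 + 2230·Cₑ = 14130·1.0 → Cₑ = 5.589 mg/L.
2230 L/s = 2.230 m³/s. Load = 2.230 m³/s × 5.589 g/m³ × 86 400 s/d = 1077 kg/d.

1080 kg/d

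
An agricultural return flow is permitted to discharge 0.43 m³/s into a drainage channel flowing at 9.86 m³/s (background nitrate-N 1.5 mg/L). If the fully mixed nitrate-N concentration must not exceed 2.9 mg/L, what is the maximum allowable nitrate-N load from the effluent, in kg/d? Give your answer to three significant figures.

Mass balance at the limit: 9.860·1.500 + 0.4300·Cₑ = 10.29·2.9 → Cₑ = 35.00 mg/L.
Load = 0.4300 m³/s × 35.00 g/m³ × 86 400 s/d = 1300 kg/d.

1300 kg/d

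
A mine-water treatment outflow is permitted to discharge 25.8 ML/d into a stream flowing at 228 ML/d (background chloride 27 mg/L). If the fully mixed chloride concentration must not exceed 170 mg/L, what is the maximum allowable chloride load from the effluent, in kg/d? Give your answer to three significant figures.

Mass balance at the limit: 228.0·27.00 + 25.80·Cₑ = 253.8·170 → Cₑ = 1434 mg/L.
25.80 ML/d = 0.2986 m³/s. Load = 0.2986 m³/s × 1434 g/m³ × 86 400 s/d = 36990 kg/d.

37000 kg/d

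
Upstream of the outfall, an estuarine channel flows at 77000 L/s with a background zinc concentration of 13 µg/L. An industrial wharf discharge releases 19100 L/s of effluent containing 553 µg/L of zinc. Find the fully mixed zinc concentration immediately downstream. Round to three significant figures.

Mixed concentration C = ΣQC/ΣQ = (77000·13.00 + 19100·553.0) / 96100 = 11560000/96100 = 120.3 µg/L.

120 µg/L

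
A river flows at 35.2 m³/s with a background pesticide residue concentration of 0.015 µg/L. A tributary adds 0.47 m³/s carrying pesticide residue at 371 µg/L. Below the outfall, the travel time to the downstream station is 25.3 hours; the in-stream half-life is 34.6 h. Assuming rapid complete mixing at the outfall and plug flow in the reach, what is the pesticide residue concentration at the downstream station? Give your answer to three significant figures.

Mixed concentration C = ΣQC/ΣQ = (35.20·0.01500 + 0.4700·371.0) / 35.67 = 174.9/35.67 = 4.903 µg/L.
Half-life 34.6 h → k = ln 2 / 34.6 = 0.02003 h⁻¹ = 0.4808 d⁻¹.
After decay, C = 4.903 × e^(−kt) = 4.903 × 0.6024 = 2.954 µg/L.

2.95 µg/L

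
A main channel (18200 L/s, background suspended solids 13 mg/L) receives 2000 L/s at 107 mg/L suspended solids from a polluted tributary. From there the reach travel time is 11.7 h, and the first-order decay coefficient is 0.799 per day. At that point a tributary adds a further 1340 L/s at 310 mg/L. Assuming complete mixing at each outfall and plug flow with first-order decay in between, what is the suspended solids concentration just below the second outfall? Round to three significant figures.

33.5 mg/L

Conservation of mass: C = (18200·13.00 + 2000·107.0) / 20200 = 450600/20200 = 22.31 mg/L; combined flow 20200 L/s.
After decay, C = 22.31 × e^(−kt) = 22.31 × 0.6774 = 15.11 mg/L.
At the second outfall, C = (20200·15.11 + 1340·310.0) / (20200 + 1340) = 33.46 mg/L.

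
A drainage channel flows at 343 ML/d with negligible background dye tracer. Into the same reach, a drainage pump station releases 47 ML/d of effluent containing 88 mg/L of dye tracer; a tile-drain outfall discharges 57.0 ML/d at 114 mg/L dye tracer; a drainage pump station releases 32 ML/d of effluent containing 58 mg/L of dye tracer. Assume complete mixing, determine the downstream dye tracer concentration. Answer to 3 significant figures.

26.1 mg/L

Flow-weighted average: C = (343.0·0 + 47.00·88.00 + 57.00·114.0 + 32.00·58.00) / 479.0 = 12490/479.0 = 26.08 mg/L.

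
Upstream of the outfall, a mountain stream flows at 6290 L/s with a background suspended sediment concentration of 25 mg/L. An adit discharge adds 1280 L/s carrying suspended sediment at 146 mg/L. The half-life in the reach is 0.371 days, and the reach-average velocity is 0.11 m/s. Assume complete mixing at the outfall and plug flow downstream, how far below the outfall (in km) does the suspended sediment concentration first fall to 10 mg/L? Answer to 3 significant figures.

7.70 km

Conservation of mass: C = (6290·25.00 + 1280·146.0) / 7570 = 344100/7570 = 45.46 mg/L.
Half-life 0.371 d → k = ln 2 / 0.371 = 1.868 d⁻¹.
Set 45.46·exp(−k·t) = 10 → t = ln(45.46/10)/k = 70030 s = 19.45 h.
Distance = v·t = 0.11·70030 = 7703 m = 7.703 km.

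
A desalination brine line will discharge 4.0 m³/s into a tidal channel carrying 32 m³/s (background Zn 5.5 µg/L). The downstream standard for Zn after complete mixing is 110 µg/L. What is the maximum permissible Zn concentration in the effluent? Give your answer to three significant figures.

At the limit, (Qr·Cr + Qe·Cₑ)/(Qr + Qe) = 110:
Cₑ = (36.00·110 − 32.00·5.500) / 4.000 = 946.0 µg/L.

946 µg/L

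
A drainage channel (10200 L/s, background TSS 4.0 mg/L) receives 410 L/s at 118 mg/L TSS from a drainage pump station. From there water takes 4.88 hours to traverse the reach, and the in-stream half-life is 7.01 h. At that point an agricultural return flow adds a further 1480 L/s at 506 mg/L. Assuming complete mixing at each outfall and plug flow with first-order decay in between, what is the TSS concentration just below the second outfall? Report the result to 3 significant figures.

Mixed concentration C = ΣQC/ΣQ = (10200·4.000 + 410.0·118.0) / 10610 = 89180/10610 = 8.405 mg/L; combined flow 10610 L/s.
Half-life 7.01 h → k = ln 2 / 7.01 = 0.09888 h⁻¹ = 2.373 d⁻¹.
Decay over the reach: 8.405·exp(−kt) = 8.405·0.6172 = 5.188 mg/L.
Second outfall: C = (10610·5.188 + 1480·506.0)/12090 = 66.49 mg/L.

66.5 mg/L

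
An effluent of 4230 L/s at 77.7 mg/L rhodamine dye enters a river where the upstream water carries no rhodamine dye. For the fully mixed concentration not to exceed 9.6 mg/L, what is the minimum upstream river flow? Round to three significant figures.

30000 L/s

Set C_mix = 9.6: (Q·0 + 4230·77.70) / (Q + 4230) = 9.6
→ Q = 4230·(77.70 − 9.6)/(9.6 − 0) = 30010 L/s.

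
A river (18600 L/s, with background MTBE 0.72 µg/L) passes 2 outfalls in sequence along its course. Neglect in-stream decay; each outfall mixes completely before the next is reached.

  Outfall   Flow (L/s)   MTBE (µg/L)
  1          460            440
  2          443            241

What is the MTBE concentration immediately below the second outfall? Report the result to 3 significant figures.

Below outfall 1: Q → 19060 L/s, C = (18600·0.7200 + 460.0·440.0)/19060 = 11.32 µg/L.
Below outfall 2: Q → 19500 L/s, C = (19060·11.32 + 443.0·241.0)/19500 = 16.54 µg/L.

16.5 µg/L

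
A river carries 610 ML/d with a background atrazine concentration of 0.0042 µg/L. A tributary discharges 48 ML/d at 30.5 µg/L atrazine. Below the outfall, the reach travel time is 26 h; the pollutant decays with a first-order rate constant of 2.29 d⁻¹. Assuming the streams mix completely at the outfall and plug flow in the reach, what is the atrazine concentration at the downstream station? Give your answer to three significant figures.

0.186 µg/L

Mixed concentration C = ΣQC/ΣQ = (610.0·0.004200 + 48.00·30.50) / 658.0 = 1467/658.0 = 2.229 µg/L.
First-order decay: C = 2.229·exp(−k·t) = 2.229·0.08367 = 0.1865 µg/L.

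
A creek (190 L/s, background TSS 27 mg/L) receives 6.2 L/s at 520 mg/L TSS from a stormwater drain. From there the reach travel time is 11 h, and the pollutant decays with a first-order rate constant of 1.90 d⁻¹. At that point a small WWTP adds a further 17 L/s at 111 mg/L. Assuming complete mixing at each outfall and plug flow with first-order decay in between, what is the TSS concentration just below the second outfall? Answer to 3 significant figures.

Conservation of mass: C = (190.0·27.00 + 6.200·520.0) / 196.2 = 8354/196.2 = 42.58 mg/L; combined flow 196.2 L/s.
Applying C = C₀e^(−kt): 42.58 × 0.4186 = 17.82 mg/L.
Second outfall: C = (196.2·17.82 + 17.00·111.0)/213.2 = 25.25 mg/L.

25.3 mg/L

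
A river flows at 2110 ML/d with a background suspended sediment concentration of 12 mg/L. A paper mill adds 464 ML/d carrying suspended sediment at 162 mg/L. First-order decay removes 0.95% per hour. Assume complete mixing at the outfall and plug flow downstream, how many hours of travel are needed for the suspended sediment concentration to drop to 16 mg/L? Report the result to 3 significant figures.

93.4 h

After mixing, C = (2110·12.00 + 464.0·162.0) / 2574 = 100500/2574 = 39.04 mg/L.
0.95%/h lost → k = −ln(1 − 0.0095) = 0.009545 h⁻¹.
39.04·exp(−k·t) = 16 → t = ln(39.04/16)/k = 336400 s = 93.45 h.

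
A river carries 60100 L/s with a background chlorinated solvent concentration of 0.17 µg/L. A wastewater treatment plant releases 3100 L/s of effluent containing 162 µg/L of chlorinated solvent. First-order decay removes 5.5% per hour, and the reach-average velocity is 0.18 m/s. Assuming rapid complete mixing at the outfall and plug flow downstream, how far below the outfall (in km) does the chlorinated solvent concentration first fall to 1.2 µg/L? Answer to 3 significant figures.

21.9 km

Conservation of mass: C = (60100·0.1700 + 3100·162.0) / 63200 = 512400/63200 = 8.108 µg/L.
5.5%/h lost → k = −ln(1 − 0.055) = 0.05657 h⁻¹.
Set 8.108·exp(−k·t) = 1.2 → t = ln(8.108/1.2)/k = 121600 s = 33.77 h.
Distance = v·t = 0.18·121600 = 21880 m = 21.88 km.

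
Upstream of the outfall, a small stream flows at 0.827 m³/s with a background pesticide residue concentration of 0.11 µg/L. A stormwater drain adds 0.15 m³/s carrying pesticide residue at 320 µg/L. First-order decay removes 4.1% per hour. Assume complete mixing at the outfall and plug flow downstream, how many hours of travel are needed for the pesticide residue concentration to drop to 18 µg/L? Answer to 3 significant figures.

Mixed concentration C = ΣQC/ΣQ = (0.8270·0.1100 + 0.1500·320.0) / 0.9770 = 48.09/0.9770 = 49.22 µg/L.
4.1%/h lost → k = −ln(1 − 0.041) = 0.04186 h⁻¹.
49.22·exp(−k·t) = 18 → t = ln(49.22/18)/k = 86510 s = 24.03 h.

24.0 h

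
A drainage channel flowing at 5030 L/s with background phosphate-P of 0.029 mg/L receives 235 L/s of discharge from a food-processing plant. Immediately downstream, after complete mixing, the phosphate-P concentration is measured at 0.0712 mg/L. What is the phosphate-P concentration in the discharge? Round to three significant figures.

0.974 mg/L

Mass balance: 5030·0.02900 + 235.0·Cₑ = 5265·0.07120
→ Cₑ = (5265·0.07120 − 5030·0.02900) / 235.0 = 0.9745 mg/L.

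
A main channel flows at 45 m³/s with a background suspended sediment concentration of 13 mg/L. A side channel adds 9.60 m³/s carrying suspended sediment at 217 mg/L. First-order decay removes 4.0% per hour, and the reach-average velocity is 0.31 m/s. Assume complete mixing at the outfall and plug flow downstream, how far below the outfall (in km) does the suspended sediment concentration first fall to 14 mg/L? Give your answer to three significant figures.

Mixed concentration C = ΣQC/ΣQ = (45.00·13.00 + 9.600·217.0) / 54.60 = 2668/54.60 = 48.87 mg/L.
4.0%/h lost → k = −ln(1 − 0.04) = 0.04082 h⁻¹.
Set 48.87·exp(−k·t) = 14 → t = ln(48.87/14)/k = 110200 s = 30.62 h.
Distance = v·t = 0.31·110200 = 34170 m = 34.17 km.

34.2 km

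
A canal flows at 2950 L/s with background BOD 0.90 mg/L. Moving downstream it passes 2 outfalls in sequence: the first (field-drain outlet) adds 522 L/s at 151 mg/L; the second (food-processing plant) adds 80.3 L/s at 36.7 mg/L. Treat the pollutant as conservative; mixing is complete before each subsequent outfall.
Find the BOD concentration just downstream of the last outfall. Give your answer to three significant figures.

Outfall 1: combined Q = 3472 L/s; C = (2950·0.9000 + 522.0·151.0)/3472 = 23.47 mg/L.
Outfall 2: combined Q = 3552 L/s; C = (3472·23.47 + 80.30·36.70)/3552 = 23.77 mg/L.

23.8 mg/L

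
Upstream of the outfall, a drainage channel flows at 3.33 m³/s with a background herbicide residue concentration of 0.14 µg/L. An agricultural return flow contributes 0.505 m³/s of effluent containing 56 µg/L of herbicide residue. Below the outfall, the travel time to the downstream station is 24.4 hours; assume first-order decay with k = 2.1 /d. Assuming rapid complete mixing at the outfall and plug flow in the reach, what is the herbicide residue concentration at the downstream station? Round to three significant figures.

Mixed concentration C = ΣQC/ΣQ = (3.330·0.1400 + 0.5050·56.00) / 3.835 = 28.75/3.835 = 7.496 µg/L.
Decay over the reach: 7.496·exp(−kt) = 7.496·0.1182 = 0.8863 µg/L.

0.886 µg/L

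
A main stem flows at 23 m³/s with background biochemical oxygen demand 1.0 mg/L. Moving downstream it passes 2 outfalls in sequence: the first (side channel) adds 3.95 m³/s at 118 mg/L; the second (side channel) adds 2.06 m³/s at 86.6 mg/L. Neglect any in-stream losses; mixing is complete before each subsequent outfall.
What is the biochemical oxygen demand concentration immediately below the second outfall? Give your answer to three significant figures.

Outfall 1: combined Q = 26.95 m³/s; C = (23.00·1.000 + 3.950·118.0)/26.95 = 18.15 mg/L.
Outfall 2: combined Q = 29.01 m³/s; C = (26.95·18.15 + 2.060·86.60)/29.01 = 23.01 mg/L.

23.0 mg/L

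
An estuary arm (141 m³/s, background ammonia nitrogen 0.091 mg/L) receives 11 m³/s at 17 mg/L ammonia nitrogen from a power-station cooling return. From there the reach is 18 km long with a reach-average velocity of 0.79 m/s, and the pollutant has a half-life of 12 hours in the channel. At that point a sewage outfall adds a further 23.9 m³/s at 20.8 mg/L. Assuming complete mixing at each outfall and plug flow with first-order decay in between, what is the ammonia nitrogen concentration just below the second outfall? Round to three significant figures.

Flow-weighted average: C = (141.0·0.09100 + 11.00·17.00) / 152.0 = 199.8/152.0 = 1.315 mg/L; combined flow 152.0 m³/s.
Travel time t = 18·1000 / 0.79 = 22780 s = 6.329 h.
Half-life 12 h → k = ln 2 / 12 = 0.05776 h⁻¹ = 1.386 d⁻¹.
Applying C = C₀e^(−kt): 1.315 × 0.6938 = 0.9121 mg/L.
At the second outfall, C = (152.0·0.9121 + 23.90·20.80) / (152.0 + 23.90) = 3.614 mg/L.

3.61 mg/L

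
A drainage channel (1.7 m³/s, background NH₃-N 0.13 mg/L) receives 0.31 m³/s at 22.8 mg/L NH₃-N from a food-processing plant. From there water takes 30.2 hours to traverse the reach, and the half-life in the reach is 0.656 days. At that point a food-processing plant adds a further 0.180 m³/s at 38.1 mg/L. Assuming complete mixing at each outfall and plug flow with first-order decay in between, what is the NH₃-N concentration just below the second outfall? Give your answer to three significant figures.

Mixed concentration C = ΣQC/ΣQ = (1.700·0.1300 + 0.3100·22.80) / 2.010 = 7.289/2.010 = 3.626 mg/L; combined flow 2.010 m³/s.
Half-life 0.656 d → k = ln 2 / 0.656 = 1.057 d⁻¹.
Applying C = C₀e^(−kt): 3.626 × 0.2646 = 0.9595 mg/L.
Second outfall: C = (2.010·0.9595 + 0.1800·38.10)/2.190 = 4.012 mg/L.

4.01 mg/L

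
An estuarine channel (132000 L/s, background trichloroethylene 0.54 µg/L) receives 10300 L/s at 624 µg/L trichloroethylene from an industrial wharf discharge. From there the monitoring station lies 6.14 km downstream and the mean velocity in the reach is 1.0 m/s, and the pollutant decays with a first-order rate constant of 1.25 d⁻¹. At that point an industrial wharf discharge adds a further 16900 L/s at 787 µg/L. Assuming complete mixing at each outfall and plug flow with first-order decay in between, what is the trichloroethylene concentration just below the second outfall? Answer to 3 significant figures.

Mass balance: C = (132000·0.5400 + 10300·624.0) / 142300 = 6498000/142300 = 45.67 µg/L; combined flow 142300 L/s.
Travel time t = 6.14·1000 / 1.0 = 6140 s = 1.706 h.
First-order decay: C = 45.67·exp(−k·t) = 45.67·0.9150 = 41.79 µg/L.
Second outfall: C = (142300·41.79 + 16900·787.0)/159200 = 120.9 µg/L.

121 µg/L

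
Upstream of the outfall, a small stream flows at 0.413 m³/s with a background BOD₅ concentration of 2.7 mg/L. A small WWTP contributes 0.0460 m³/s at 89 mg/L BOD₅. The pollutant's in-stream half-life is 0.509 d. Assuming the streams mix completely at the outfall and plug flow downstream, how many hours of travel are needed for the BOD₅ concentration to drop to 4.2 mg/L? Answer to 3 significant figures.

Mixed concentration C = ΣQC/ΣQ = (0.4130·2.700 + 0.04600·89.00) / 0.4590 = 5.209/0.4590 = 11.35 mg/L.
Half-life 0.509 d → k = ln 2 / 0.509 = 1.362 d⁻¹.
11.35·exp(−k·t) = 4.2 → t = ln(11.35/4.2)/k = 63070 s = 17.52 h.

17.5 h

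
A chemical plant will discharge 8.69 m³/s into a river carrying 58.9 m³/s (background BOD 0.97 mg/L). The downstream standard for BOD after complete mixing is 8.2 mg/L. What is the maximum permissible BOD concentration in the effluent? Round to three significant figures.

57.2 mg/L

At the limit, (Qr·Cr + Qe·Cₑ)/(Qr + Qe) = 8.2:
Cₑ = (67.59·8.2 − 58.90·0.9700) / 8.690 = 57.20 mg/L.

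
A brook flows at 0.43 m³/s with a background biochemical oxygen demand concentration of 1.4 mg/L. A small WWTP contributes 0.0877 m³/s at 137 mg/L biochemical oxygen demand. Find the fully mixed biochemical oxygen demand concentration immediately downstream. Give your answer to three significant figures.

24.4 mg/L

Flow-weighted average: C = (0.4300·1.400 + 0.08770·137.0) / 0.5177 = 12.62/0.5177 = 24.37 mg/L.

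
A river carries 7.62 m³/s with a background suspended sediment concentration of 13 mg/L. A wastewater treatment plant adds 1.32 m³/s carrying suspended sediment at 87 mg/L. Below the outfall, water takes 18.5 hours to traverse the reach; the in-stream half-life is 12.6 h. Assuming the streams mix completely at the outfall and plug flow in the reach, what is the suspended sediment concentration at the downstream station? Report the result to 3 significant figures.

Mixed concentration C = ΣQC/ΣQ = (7.620·13.00 + 1.320·87.00) / 8.940 = 213.9/8.940 = 23.93 mg/L.
Half-life 12.6 h → k = ln 2 / 12.6 = 0.05501 h⁻¹ = 1.320 d⁻¹.
After decay, C = 23.93 × e^(−kt) = 23.93 × 0.3614 = 8.647 mg/L.

8.65 mg/L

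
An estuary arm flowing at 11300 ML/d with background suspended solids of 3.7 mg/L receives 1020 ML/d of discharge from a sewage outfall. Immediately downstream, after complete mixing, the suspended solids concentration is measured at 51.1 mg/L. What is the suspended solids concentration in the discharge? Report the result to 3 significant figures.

Mass balance: 11300·3.700 + 1020·Cₑ = 12320·51.10
→ Cₑ = (12320·51.10 − 11300·3.700) / 1020 = 576.2 mg/L.

576 mg/L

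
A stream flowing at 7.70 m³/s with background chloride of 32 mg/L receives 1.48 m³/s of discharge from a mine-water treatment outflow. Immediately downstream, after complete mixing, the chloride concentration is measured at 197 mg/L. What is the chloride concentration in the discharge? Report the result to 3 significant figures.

1060 mg/L

Mass balance: 7.700·32.00 + 1.480·Cₑ = 9.180·197.0
→ Cₑ = (9.180·197.0 − 7.700·32.00) / 1.480 = 1055 mg/L.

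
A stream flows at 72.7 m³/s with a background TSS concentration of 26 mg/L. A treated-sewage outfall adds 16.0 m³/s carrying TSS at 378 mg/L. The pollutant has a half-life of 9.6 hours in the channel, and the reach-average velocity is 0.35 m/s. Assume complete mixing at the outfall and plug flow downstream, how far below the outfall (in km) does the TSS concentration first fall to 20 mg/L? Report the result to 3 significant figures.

Conservation of mass: C = (72.70·26.00 + 16.00·378.0) / 88.70 = 7938/88.70 = 89.49 mg/L.
Half-life 9.6 h → k = ln 2 / 9.6 = 0.07220 h⁻¹ = 1.733 d⁻¹.
Set 89.49·exp(−k·t) = 20 → t = ln(89.49/20)/k = 74710 s = 20.75 h.
Distance = v·t = 0.35·74710 = 26150 m = 26.15 km.

26.1 km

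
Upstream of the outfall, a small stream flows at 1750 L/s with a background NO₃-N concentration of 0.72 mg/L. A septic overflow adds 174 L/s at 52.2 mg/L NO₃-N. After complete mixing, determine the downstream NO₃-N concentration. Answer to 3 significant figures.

Mass balance: C = (1750·0.7200 + 174.0·52.20) / 1924 = 10340/1924 = 5.376 mg/L.

5.38 mg/L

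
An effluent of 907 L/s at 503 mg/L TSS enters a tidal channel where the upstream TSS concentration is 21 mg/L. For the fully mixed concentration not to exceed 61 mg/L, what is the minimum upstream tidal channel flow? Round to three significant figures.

10000 L/s

Set C_mix = 61: (Q·21.00 + 907.0·503.0) / (Q + 907.0) = 61
→ Q = 907.0·(503.0 − 61)/(61 − 21.00) = 10020 L/s.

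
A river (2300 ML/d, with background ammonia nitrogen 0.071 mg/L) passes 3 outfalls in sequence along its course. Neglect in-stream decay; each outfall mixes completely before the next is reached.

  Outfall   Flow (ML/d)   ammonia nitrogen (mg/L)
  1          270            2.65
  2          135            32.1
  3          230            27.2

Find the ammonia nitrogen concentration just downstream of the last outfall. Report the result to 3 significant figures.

3.91 mg/L

After outfall 1: Q = 2300 + 270.0 = 2570 ML/d; C = (2300·0.07100 + 270.0·2.650)/2570 = 0.3419 mg/L.
After outfall 2: Q = 2570 + 135.0 = 2705 ML/d; C = (2570·0.3419 + 135.0·32.10)/2705 = 1.927 mg/L.
After outfall 3: Q = 2705 + 230.0 = 2935 ML/d; C = (2705·1.927 + 230.0·27.20)/2935 = 3.907 mg/L.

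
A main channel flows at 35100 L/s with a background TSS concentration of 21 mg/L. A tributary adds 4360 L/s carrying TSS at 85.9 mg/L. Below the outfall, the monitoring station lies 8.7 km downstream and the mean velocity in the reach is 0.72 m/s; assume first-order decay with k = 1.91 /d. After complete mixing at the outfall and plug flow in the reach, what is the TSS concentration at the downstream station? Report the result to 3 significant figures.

Mass balance: C = (35100·21.00 + 4360·85.90) / 39460 = 1112000/39460 = 28.17 mg/L.
Travel time t = 8.7·1000 / 0.72 = 12080 s = 3.356 h.
Applying C = C₀e^(−kt): 28.17 × 0.7656 = 21.57 mg/L.

21.6 mg/L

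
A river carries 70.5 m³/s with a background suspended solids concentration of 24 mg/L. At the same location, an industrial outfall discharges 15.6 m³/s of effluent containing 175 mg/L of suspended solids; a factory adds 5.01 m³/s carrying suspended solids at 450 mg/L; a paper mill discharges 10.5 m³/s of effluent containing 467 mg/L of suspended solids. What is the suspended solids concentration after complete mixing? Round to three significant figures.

Flow-weighted average: C = (70.50·24.00 + 15.60·175.0 + 5.010·450.0 + 10.50·467.0) / 101.6 = 11580/101.6 = 114.0 mg/L.

114 mg/L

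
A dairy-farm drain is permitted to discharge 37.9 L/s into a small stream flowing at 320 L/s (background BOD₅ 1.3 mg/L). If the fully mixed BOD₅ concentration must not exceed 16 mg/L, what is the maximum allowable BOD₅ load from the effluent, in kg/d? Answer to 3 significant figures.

459 kg/d

Mass balance at the limit: 320.0·1.300 + 37.90·Cₑ = 357.9·16 → Cₑ = 140.1 mg/L.
37.90 L/s = 0.03790 m³/s. Load = 0.03790 m³/s × 140.1 g/m³ × 86 400 s/d = 458.8 kg/d.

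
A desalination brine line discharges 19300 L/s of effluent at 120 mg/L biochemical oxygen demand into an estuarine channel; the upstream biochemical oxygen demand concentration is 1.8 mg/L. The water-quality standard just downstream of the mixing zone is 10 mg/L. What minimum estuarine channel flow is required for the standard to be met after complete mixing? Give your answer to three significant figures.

259000 L/s

Set C_mix = 10: (Q·1.800 + 19300·120.0) / (Q + 19300) = 10
→ Q = 19300·(120.0 − 10)/(10 − 1.800) = 258900 L/s.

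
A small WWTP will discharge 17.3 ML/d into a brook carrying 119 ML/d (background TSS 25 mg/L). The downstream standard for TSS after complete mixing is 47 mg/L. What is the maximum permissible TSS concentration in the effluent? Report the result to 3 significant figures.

198 mg/L

At the limit, (Qr·Cr + Qe·Cₑ)/(Qr + Qe) = 47:
Cₑ = (136.3·47 − 119.0·25.00) / 17.30 = 198.3 mg/L.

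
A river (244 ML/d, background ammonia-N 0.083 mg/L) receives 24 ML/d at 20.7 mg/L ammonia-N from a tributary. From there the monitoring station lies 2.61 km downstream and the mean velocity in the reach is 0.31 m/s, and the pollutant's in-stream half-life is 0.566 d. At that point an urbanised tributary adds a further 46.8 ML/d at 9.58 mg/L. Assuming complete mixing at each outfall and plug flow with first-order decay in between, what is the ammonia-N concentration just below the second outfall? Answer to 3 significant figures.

Conservation of mass: C = (244.0·0.08300 + 24.00·20.70) / 268.0 = 517.1/268.0 = 1.929 mg/L; combined flow 268.0 ML/d.
Travel time t = 2.61·1000 / 0.31 = 8419 s = 2.339 h.
Half-life 0.566 d → k = ln 2 / 0.566 = 1.225 d⁻¹.
After decay, C = 1.929 × e^(−kt) = 1.929 × 0.8875 = 1.712 mg/L.
At the second outfall, C = (268.0·1.712 + 46.80·9.580) / (268.0 + 46.80) = 2.882 mg/L.

2.88 mg/L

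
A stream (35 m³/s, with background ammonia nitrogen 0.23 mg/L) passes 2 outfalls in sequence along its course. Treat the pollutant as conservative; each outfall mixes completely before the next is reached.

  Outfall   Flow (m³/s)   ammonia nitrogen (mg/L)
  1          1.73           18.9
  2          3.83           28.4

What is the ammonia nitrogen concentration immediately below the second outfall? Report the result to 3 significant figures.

3.69 mg/L

Below outfall 1: Q → 36.73 m³/s, C = (35.00·0.2300 + 1.730·18.90)/36.73 = 1.109 mg/L.
Below outfall 2: Q → 40.56 m³/s, C = (36.73·1.109 + 3.830·28.40)/40.56 = 3.686 mg/L.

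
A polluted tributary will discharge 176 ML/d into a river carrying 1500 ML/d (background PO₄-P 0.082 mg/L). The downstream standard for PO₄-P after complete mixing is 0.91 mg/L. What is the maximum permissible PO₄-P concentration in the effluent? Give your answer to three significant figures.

At the limit, (Qr·Cr + Qe·Cₑ)/(Qr + Qe) = 0.91:
Cₑ = (1676·0.91 − 1500·0.08200) / 176.0 = 7.967 mg/L.

7.97 mg/L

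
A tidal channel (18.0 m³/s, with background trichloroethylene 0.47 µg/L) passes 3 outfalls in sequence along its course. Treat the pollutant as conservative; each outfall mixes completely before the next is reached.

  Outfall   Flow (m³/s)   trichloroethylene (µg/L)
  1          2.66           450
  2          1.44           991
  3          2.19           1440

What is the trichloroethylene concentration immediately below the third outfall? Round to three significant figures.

238 µg/L

After outfall 1: Q = 18.00 + 2.660 = 20.66 m³/s; C = (18.00·0.4700 + 2.660·450.0)/20.66 = 58.35 µg/L.
After outfall 2: Q = 20.66 + 1.440 = 22.10 m³/s; C = (20.66·58.35 + 1.440·991.0)/22.10 = 119.1 µg/L.
After outfall 3: Q = 22.10 + 2.190 = 24.29 m³/s; C = (22.10·119.1 + 2.190·1440)/24.29 = 238.2 µg/L.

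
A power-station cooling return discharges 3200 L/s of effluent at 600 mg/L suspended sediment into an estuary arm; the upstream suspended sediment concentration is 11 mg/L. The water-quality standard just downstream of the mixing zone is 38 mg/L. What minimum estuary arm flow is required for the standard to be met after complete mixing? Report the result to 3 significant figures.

Set C_mix = 38: (Q·11.00 + 3200·600.0) / (Q + 3200) = 38
→ Q = 3200·(600.0 − 38)/(38 − 11.00) = 66610 L/s.

66600 L/s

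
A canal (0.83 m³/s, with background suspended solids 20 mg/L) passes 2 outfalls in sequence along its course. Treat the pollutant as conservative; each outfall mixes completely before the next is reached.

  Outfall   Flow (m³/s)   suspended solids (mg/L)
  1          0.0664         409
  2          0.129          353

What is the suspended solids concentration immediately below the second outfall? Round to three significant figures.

87.1 mg/L

After outfall 1: Q = 0.8300 + 0.06640 = 0.8964 m³/s; C = (0.8300·20.00 + 0.06640·409.0)/0.8964 = 48.81 mg/L.
After outfall 2: Q = 0.8964 + 0.1290 = 1.025 m³/s; C = (0.8964·48.81 + 0.1290·353.0)/1.025 = 87.08 mg/L.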